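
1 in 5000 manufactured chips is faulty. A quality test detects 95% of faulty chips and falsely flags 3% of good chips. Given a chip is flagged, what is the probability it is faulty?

Let D = the rare event, + = positive/flagged.
P(D) = 1/5000
P(+|D) = 95/100 = 19/20
P(+|D') = 3/100
P(+) = P(+|D)P(D) + P(+|D')P(D')
     = \frac{19}{20} × \frac{1}{5000} + \frac{3}{100} × \frac{4999}{5000}
     = \frac{3773}{125000}
P(D|+) = P(+|D)P(D)/P(+) = \frac{95}{15092}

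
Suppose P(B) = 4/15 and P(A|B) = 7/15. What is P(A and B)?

By definition, P(A|B) = P(A ∩ B) / P(B)
So P(A ∩ B) = P(A|B) × P(B)
= 7/15 × 4/15
= 28/225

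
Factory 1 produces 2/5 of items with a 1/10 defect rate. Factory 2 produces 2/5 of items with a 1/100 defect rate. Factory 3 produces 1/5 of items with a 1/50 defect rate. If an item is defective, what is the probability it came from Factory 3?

Using Bayes' theorem:
P(F1) = 2/5, P(D|F1) = 1/10
P(F2) = 2/5, P(D|F2) = 1/100
P(F3) = 1/5, P(D|F3) = 1/50
P(D) = P(D|F1)P(F1) + P(D|F2)P(F2) + P(D|F3)P(F3)
     = \frac{6}{125}
P(F3|D) = P(D|F3)P(F3) / P(D)
= \frac{1}{12}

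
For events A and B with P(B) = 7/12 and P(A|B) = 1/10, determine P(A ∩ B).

By definition, P(A|B) = P(A ∩ B) / P(B)
So P(A ∩ B) = P(A|B) × P(B)
= 1/10 × 7/12
= 7/120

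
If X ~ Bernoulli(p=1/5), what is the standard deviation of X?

For X ~ Bernoulli(p=1/5):
Var(X) = \frac{4}{25}
SD(X) = √(Var(X)) = √(\frac{4}{25}) = \frac{2}{5}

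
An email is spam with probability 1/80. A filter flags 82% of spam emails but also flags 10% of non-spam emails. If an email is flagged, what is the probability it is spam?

Let D = the rare event, + = positive/flagged.
P(D) = 1/80
P(+|D) = 82/100 = 41/50
P(+|D') = 10/100 = 1/10
P(+) = P(+|D)P(D) + P(+|D')P(D')
     = \frac{41}{50} × \frac{1}{80} + \frac{1}{10} × \frac{79}{80}
     = \frac{109}{1000}
P(D|+) = P(+|D)P(D)/P(+) = \frac{41}{436}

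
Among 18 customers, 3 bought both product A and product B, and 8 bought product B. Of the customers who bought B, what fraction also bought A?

P(A ∩ B) = 3/18 = 1/6
P(B) = 8/18 = 4/9
P(A|B) = P(A ∩ B) / P(B) = (1/6) / (4/9) = 3/8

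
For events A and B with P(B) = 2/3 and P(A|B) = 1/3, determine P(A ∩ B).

By definition, P(A|B) = P(A ∩ B) / P(B)
So P(A ∩ B) = P(A|B) × P(B)
= 1/3 × 2/3
= 2/9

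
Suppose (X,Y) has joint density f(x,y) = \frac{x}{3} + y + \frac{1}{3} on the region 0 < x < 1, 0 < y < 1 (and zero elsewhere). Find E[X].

E[X] = ∫_0^1 ∫_0^1 x × f(x,y) dy dx
= ∫_0^1 ∫_0^1 x × (\frac{x}{3} + y + \frac{1}{3}) dy dx
= \frac{19}{36}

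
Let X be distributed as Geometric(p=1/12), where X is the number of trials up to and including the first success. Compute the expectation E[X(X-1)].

E[X(X-1)] = E[X² - X] = E[X²] - E[X]
E[X] = 12
E[X²] = Var(X) + (E[X])² = 132 + (12)² = 276
E[X(X-1)] = 276 - 12 = 264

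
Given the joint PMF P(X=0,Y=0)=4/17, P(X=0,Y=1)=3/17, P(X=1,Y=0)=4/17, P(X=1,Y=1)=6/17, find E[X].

First find marginal of X:
P(X=0) = 7/17
P(X=1) = 10/17
E[X] = 0 × 7/17 + 1 × 10/17 = 10/17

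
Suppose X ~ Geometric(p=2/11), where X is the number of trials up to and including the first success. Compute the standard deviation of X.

For X ~ Geometric(p=2/11), where X is the number of trials up to and including the first success:
Var(X) = \frac{99}{4}
SD(X) = √(Var(X)) = √(\frac{99}{4}) = \frac{3 \sqrt{11}}{2}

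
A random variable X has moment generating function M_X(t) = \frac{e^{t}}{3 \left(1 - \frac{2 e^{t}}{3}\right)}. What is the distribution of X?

The MGF M(t) = \frac{e^{t}}{3 \left(1 - \frac{2 e^{t}}{3}\right)} is the standard form for the Geometric distribution.
Comparing with the known MGF formula identifies: Geometric(p=1/3), X = trial number of first success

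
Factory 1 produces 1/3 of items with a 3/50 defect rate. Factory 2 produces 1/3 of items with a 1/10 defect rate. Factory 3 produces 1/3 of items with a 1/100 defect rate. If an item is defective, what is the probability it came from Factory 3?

Using Bayes' theorem:
P(F1) = 1/3, P(D|F1) = 3/50
P(F2) = 1/3, P(D|F2) = 1/10
P(F3) = 1/3, P(D|F3) = 1/100
P(D) = P(D|F1)P(F1) + P(D|F2)P(F2) + P(D|F3)P(F3)
     = \frac{17}{300}
P(F3|D) = P(D|F3)P(F3) / P(D)
= \frac{1}{17}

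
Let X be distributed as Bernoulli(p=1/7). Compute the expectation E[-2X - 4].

For X ~ Bernoulli(p=1/7):
E[X] = \frac{1}{7}
E[-2X - 4] = -2 × E[X] - 4 = - \frac{30}{7}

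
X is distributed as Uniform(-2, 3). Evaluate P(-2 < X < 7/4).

P(-2 < X < 7/4) = ∫_{-2}^{7/4} f(x) dx
where f(x) = \frac{1}{5}
= \frac{3}{4}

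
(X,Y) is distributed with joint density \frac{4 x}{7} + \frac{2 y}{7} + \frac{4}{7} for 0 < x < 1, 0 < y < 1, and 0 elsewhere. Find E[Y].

E[Y] = ∫_0^1 ∫_0^1 y × f(x,y) dx dy
= \frac{11}{21}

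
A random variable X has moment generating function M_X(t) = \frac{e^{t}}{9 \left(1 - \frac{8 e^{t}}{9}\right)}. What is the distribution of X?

The MGF M(t) = \frac{e^{t}}{9 \left(1 - \frac{8 e^{t}}{9}\right)} is the standard form for the Geometric distribution.
Comparing with the known MGF formula identifies: Geometric(p=1/9), X = trial number of first success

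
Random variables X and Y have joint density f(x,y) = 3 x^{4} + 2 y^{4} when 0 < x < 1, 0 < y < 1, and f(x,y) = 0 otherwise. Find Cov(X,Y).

E[XY] = ∫∫ xy × f(x,y) dx dy = \frac{5}{12}
E[X] = \frac{7}{10}
E[Y] = \frac{19}{30}
Cov(X,Y) = E[XY] - E[X]E[Y] = - \frac{2}{75}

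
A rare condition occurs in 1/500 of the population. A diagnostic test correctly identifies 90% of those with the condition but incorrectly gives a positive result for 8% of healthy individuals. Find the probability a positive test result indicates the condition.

Let D = the rare event, + = positive/flagged.
P(D) = 1/500
P(+|D) = 90/100 = 9/10
P(+|D') = 8/100 = 2/25
P(+) = P(+|D)P(D) + P(+|D')P(D')
     = \frac{9}{10} × \frac{1}{500} + \frac{2}{25} × \frac{499}{500}
     = \frac{2041}{25000}
P(D|+) = P(+|D)P(D)/P(+) = \frac{45}{2041}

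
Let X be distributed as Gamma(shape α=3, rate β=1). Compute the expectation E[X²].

Using the identity E[X²] = Var(X) + (E[X])²:
E[X] = 3
Var(X) = 3
E[X²] = 3 + (3)²
= 12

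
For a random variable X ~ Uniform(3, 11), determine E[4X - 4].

For X ~ Uniform(3, 11):
E[X] = 7
E[4X - 4] = 4 × E[X] - 4 = 24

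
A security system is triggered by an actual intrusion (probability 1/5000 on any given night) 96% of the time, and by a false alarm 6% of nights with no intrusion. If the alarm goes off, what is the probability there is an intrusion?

Let D = the rare event, + = positive/flagged.
P(D) = 1/5000
P(+|D) = 96/100 = 24/25
P(+|D') = 6/100 = 3/50
P(+) = P(+|D)P(D) + P(+|D')P(D')
     = \frac{24}{25} × \frac{1}{5000} + \frac{3}{50} × \frac{4999}{5000}
     = \frac{3009}{50000}
P(D|+) = P(+|D)P(D)/P(+) = \frac{16}{5015}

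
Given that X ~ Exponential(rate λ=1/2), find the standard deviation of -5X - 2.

For X ~ Exponential(rate λ=1/2):
Var(X) = 4
SD(X) = √(Var(X)) = √(4) = 2
SD(-5X - 2) = |-5| × SD(X) = 5 × 2 = 10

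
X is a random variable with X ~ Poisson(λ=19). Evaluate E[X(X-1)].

E[X(X-1)] = E[X² - X] = E[X²] - E[X]
E[X] = 19
E[X²] = Var(X) + (E[X])² = 19 + (19)² = 380
E[X(X-1)] = 380 - 19 = 361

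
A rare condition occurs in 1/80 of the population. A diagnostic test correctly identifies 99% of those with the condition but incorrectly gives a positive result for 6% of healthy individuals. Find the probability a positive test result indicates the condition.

Let D = the rare event, + = positive/flagged.
P(D) = 1/80
P(+|D) = 99/100
P(+|D') = 6/100 = 3/50
P(+) = P(+|D)P(D) + P(+|D')P(D')
     = \frac{99}{100} × \frac{1}{80} + \frac{3}{50} × \frac{79}{80}
     = \frac{573}{8000}
P(D|+) = P(+|D)P(D)/P(+) = \frac{33}{191}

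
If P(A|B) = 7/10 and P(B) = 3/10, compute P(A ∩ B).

By definition, P(A|B) = P(A ∩ B) / P(B)
So P(A ∩ B) = P(A|B) × P(B)
= 7/10 × 3/10
= 21/100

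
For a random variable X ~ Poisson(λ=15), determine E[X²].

Using the identity E[X²] = Var(X) + (E[X])²:
E[X] = 15
Var(X) = 15
E[X²] = 15 + (15)²
= 240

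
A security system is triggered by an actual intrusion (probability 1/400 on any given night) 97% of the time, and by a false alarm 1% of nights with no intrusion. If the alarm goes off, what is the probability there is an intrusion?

Let D = the rare event, + = positive/flagged.
P(D) = 1/400
P(+|D) = 97/100
P(+|D') = 1/100
P(+) = P(+|D)P(D) + P(+|D')P(D')
     = \frac{97}{100} × \frac{1}{400} + \frac{1}{100} × \frac{399}{400}
     = \frac{31}{2500}
P(D|+) = P(+|D)P(D)/P(+) = \frac{97}{496}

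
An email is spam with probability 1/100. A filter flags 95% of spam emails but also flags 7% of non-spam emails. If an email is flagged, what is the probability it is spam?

Let D = the rare event, + = positive/flagged.
P(D) = 1/100
P(+|D) = 95/100 = 19/20
P(+|D') = 7/100
P(+) = P(+|D)P(D) + P(+|D')P(D')
     = \frac{19}{20} × \frac{1}{100} + \frac{7}{100} × \frac{99}{100}
     = \frac{197}{2500}
P(D|+) = P(+|D)P(D)/P(+) = \frac{95}{788}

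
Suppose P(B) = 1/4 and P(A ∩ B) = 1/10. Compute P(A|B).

P(A|B) = P(A ∩ B) / P(B)
= (1/10) / (1/4)
= 2/5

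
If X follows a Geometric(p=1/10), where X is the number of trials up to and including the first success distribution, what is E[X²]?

Using the identity E[X²] = Var(X) + (E[X])²:
E[X] = 10
Var(X) = 90
E[X²] = 90 + (10)²
= 190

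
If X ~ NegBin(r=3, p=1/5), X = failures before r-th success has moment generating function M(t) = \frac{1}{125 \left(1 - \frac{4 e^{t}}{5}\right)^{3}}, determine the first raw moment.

To find E[X], compute M^(1)(0):
M^(1)(t) = \frac{12 e^{t}}{625 \left(1 - \frac{4 e^{t}}{5}\right)^{4}}
M^(1)(0) = 12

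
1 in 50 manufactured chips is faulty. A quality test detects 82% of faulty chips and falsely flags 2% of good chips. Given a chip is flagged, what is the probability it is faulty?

Let D = the rare event, + = positive/flagged.
P(D) = 1/50
P(+|D) = 82/100 = 41/50
P(+|D') = 2/100 = 1/50
P(+) = P(+|D)P(D) + P(+|D')P(D')
     = \frac{41}{50} × \frac{1}{50} + \frac{1}{50} × \frac{49}{50}
     = \frac{9}{250}
P(D|+) = P(+|D)P(D)/P(+) = \frac{41}{90}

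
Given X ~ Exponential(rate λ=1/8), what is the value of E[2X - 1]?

For X ~ Exponential(rate λ=1/8):
E[X] = 8
E[2X - 1] = 2 × E[X] - 1 = 15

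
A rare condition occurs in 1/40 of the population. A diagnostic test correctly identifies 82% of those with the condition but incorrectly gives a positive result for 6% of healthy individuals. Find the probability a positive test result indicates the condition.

Let D = the rare event, + = positive/flagged.
P(D) = 1/40
P(+|D) = 82/100 = 41/50
P(+|D') = 6/100 = 3/50
P(+) = P(+|D)P(D) + P(+|D')P(D')
     = \frac{41}{50} × \frac{1}{40} + \frac{3}{50} × \frac{39}{40}
     = \frac{79}{1000}
P(D|+) = P(+|D)P(D)/P(+) = \frac{41}{158}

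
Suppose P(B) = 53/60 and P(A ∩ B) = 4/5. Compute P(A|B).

P(A|B) = P(A ∩ B) / P(B)
= (4/5) / (53/60)
= 48/53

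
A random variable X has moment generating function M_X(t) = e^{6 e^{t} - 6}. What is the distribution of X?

The MGF M(t) = e^{6 e^{t} - 6} is the standard form for the Poisson distribution.
Comparing with the known MGF formula identifies: Poisson(λ=6)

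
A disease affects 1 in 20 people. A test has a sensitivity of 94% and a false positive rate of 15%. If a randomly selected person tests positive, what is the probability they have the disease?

Let D = the rare event, + = positive/flagged.
P(D) = 1/20
P(+|D) = 94/100 = 47/50
P(+|D') = 15/100 = 3/20
P(+) = P(+|D)P(D) + P(+|D')P(D')
     = \frac{47}{50} × \frac{1}{20} + \frac{3}{20} × \frac{19}{20}
     = \frac{379}{2000}
P(D|+) = P(+|D)P(D)/P(+) = \frac{94}{379}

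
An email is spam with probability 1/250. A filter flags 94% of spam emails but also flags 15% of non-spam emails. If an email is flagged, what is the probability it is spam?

Let D = the rare event, + = positive/flagged.
P(D) = 1/250
P(+|D) = 94/100 = 47/50
P(+|D') = 15/100 = 3/20
P(+) = P(+|D)P(D) + P(+|D')P(D')
     = \frac{47}{50} × \frac{1}{250} + \frac{3}{20} × \frac{249}{250}
     = \frac{3829}{25000}
P(D|+) = P(+|D)P(D)/P(+) = \frac{94}{3829}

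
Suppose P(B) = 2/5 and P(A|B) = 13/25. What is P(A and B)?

By definition, P(A|B) = P(A ∩ B) / P(B)
So P(A ∩ B) = P(A|B) × P(B)
= 13/25 × 2/5
= 26/125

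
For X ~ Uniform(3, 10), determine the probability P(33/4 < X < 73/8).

P(33/4 < X < 73/8) = ∫_{33/4}^{73/8} f(x) dx
where f(x) = \frac{1}{7}
= \frac{1}{8}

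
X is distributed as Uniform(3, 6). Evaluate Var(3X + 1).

For X ~ Uniform(3, 6):
Var(X) = \frac{3}{4}
Var(3X + 1) = (3)² × Var(X) = 9 × \frac{3}{4} = \frac{27}{4}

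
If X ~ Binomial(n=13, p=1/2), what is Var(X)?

For X ~ Binomial(n=13, p=1/2):
Var(X) = \frac{13}{4}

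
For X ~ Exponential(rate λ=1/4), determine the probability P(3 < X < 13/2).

P(3 < X < 13/2) = ∫_{3}^{13/2} f(x) dx
where f(x) = \frac{e^{- \frac{x}{4}}}{4}
= - \frac{1}{e^{\frac{13}{8}}} + e^{- \frac{3}{4}}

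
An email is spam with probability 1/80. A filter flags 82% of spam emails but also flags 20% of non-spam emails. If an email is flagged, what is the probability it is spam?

Let D = the rare event, + = positive/flagged.
P(D) = 1/80
P(+|D) = 82/100 = 41/50
P(+|D') = 20/100 = 1/5
P(+) = P(+|D)P(D) + P(+|D')P(D')
     = \frac{41}{50} × \frac{1}{80} + \frac{1}{5} × \frac{79}{80}
     = \frac{831}{4000}
P(D|+) = P(+|D)P(D)/P(+) = \frac{41}{831}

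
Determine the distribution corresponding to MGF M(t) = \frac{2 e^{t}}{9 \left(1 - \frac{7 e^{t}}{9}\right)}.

The MGF M(t) = \frac{2 e^{t}}{9 \left(1 - \frac{7 e^{t}}{9}\right)} is the standard form for the Geometric distribution.
Comparing with the known MGF formula identifies: Geometric(p=2/9), X = trial number of first success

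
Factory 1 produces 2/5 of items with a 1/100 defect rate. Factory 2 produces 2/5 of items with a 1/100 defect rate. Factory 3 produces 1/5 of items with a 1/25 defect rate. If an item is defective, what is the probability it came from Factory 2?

Using Bayes' theorem:
P(F1) = 2/5, P(D|F1) = 1/100
P(F2) = 2/5, P(D|F2) = 1/100
P(F3) = 1/5, P(D|F3) = 1/25
P(D) = P(D|F1)P(F1) + P(D|F2)P(F2) + P(D|F3)P(F3)
     = \frac{2}{125}
P(F2|D) = P(D|F2)P(F2) / P(D)
= \frac{1}{4}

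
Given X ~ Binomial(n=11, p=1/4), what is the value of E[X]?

For X ~ Binomial(n=11, p=1/4), the expected value is:
E[X] = \frac{11}{4}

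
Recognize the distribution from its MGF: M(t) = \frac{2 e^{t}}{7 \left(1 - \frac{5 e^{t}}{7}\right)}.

The MGF M(t) = \frac{2 e^{t}}{7 \left(1 - \frac{5 e^{t}}{7}\right)} is the standard form for the Geometric distribution.
Comparing with the known MGF formula identifies: Geometric(p=2/7), X = trial number of first success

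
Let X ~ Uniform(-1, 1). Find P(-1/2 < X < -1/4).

P(-1/2 < X < -1/4) = ∫_{-1/2}^{-1/4} f(x) dx
where f(x) = \frac{1}{2}
= \frac{1}{8}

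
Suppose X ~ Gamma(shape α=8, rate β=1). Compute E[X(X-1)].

E[X(X-1)] = E[X² - X] = E[X²] - E[X]
E[X] = 8
E[X²] = Var(X) + (E[X])² = 8 + (8)² = 72
E[X(X-1)] = 72 - 8 = 64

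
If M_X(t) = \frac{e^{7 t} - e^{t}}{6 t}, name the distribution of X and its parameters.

The MGF M(t) = \frac{e^{7 t} - e^{t}}{6 t} is the standard form for the Uniform distribution.
Comparing with the known MGF formula identifies: Uniform(1, 7)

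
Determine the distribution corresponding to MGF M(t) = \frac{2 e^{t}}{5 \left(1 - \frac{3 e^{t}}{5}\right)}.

The MGF M(t) = \frac{2 e^{t}}{5 \left(1 - \frac{3 e^{t}}{5}\right)} is the standard form for the Geometric distribution.
Comparing with the known MGF formula identifies: Geometric(p=2/5), X = trial number of first success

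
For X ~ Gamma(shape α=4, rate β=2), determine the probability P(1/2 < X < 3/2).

P(1/2 < X < 3/2) = ∫_{1/2}^{3/2} f(x) dx
where f(x) = \frac{8 x^{3} e^{- 2 x}}{3}
= \frac{-39 + 8 e^{2}}{3 e^{3}}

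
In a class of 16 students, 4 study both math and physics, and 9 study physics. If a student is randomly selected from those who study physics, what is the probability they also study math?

P(A ∩ B) = 4/16 = 1/4
P(B) = 9/16
P(A|B) = P(A ∩ B) / P(B) = (1/4) / (9/16) = 4/9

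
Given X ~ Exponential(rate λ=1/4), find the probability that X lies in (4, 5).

P(4 < X < 5) = ∫_{4}^{5} f(x) dx
where f(x) = \frac{e^{- \frac{x}{4}}}{4}
= - \frac{1}{e^{\frac{5}{4}}} + e^{-1}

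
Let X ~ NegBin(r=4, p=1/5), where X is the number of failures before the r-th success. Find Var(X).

For X ~ NegBin(r=4, p=1/5), where X is the number of failures before the r-th success:
Var(X) = 80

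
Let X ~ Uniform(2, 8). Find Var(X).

For X ~ Uniform(2, 8):
Var(X) = 3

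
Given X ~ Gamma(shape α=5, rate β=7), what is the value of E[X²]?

Using the identity E[X²] = Var(X) + (E[X])²:
E[X] = \frac{5}{7}
Var(X) = \frac{5}{49}
E[X²] = \frac{5}{49} + (\frac{5}{7})²
= \frac{30}{49}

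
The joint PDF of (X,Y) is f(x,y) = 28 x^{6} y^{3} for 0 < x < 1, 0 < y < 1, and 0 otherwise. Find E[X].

E[X] = ∫_0^1 ∫_0^1 x × f(x,y) dy dx
= ∫_0^1 ∫_0^1 x × (28 x^{6} y^{3}) dy dx
= \frac{7}{8}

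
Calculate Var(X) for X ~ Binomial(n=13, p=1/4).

For X ~ Binomial(n=13, p=1/4):
Var(X) = \frac{39}{16}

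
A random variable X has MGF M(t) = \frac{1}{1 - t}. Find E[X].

To find E[X], compute M^(1)(0):
M^(1)(t) = \frac{1}{\left(1 - t\right)^{2}}
M^(1)(0) = 1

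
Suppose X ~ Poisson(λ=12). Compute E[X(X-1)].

E[X(X-1)] = E[X² - X] = E[X²] - E[X]
E[X] = 12
E[X²] = Var(X) + (E[X])² = 12 + (12)² = 156
E[X(X-1)] = 156 - 12 = 144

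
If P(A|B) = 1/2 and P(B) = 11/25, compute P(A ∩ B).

By definition, P(A|B) = P(A ∩ B) / P(B)
So P(A ∩ B) = P(A|B) × P(B)
= 1/2 × 11/25
= 11/50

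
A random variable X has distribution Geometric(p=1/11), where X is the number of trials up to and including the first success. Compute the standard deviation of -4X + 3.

For X ~ Geometric(p=1/11), where X is the number of trials up to and including the first success:
Var(X) = 110
SD(X) = √(Var(X)) = √(110) = \sqrt{110}
SD(-4X + 3) = |-4| × SD(X) = 4 × \sqrt{110} = 4 \sqrt{110}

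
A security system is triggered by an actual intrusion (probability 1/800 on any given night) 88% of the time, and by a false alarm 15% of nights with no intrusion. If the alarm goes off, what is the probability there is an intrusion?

Let D = the rare event, + = positive/flagged.
P(D) = 1/800
P(+|D) = 88/100 = 22/25
P(+|D') = 15/100 = 3/20
P(+) = P(+|D)P(D) + P(+|D')P(D')
     = \frac{22}{25} × \frac{1}{800} + \frac{3}{20} × \frac{799}{800}
     = \frac{12073}{80000}
P(D|+) = P(+|D)P(D)/P(+) = \frac{88}{12073}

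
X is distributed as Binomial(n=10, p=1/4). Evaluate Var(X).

For X ~ Binomial(n=10, p=1/4):
Var(X) = \frac{15}{8}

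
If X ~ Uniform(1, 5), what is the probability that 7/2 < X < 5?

P(7/2 < X < 5) = ∫_{7/2}^{5} f(x) dx
where f(x) = \frac{1}{4}
= \frac{3}{8}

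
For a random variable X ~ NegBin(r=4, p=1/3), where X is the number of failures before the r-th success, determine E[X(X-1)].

E[X(X-1)] = E[X² - X] = E[X²] - E[X]
E[X] = 8
E[X²] = Var(X) + (E[X])² = 24 + (8)² = 88
E[X(X-1)] = 88 - 8 = 80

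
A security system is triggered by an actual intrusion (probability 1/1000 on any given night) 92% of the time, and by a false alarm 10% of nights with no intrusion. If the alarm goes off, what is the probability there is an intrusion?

Let D = the rare event, + = positive/flagged.
P(D) = 1/1000
P(+|D) = 92/100 = 23/25
P(+|D') = 10/100 = 1/10
P(+) = P(+|D)P(D) + P(+|D')P(D')
     = \frac{23}{25} × \frac{1}{1000} + \frac{1}{10} × \frac{999}{1000}
     = \frac{5041}{50000}
P(D|+) = P(+|D)P(D)/P(+) = \frac{46}{5041}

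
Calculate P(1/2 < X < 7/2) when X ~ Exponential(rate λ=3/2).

P(1/2 < X < 7/2) = ∫_{1/2}^{7/2} f(x) dx
where f(x) = \frac{3 e^{- \frac{3 x}{2}}}{2}
= - \frac{1 - e^{\frac{9}{2}}}{e^{\frac{21}{4}}}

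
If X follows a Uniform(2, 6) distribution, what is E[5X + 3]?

For X ~ Uniform(2, 6):
E[X] = 4
E[5X + 3] = 5 × E[X] + 3 = 23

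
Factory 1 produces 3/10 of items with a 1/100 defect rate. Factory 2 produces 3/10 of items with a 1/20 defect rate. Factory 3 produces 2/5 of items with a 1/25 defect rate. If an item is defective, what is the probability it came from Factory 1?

Using Bayes' theorem:
P(F1) = 3/10, P(D|F1) = 1/100
P(F2) = 3/10, P(D|F2) = 1/20
P(F3) = 2/5, P(D|F3) = 1/25
P(D) = P(D|F1)P(F1) + P(D|F2)P(F2) + P(D|F3)P(F3)
     = \frac{17}{500}
P(F1|D) = P(D|F1)P(F1) / P(D)
= \frac{3}{34}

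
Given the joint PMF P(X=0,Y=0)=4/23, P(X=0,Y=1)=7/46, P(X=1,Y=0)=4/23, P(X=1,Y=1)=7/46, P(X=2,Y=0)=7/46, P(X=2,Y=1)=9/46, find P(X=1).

P(X=1) = P(X=1,Y=0) + P(X=1,Y=1)
= 4/23 + 7/46
= 15/46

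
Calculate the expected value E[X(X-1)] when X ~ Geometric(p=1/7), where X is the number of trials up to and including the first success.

E[X(X-1)] = E[X² - X] = E[X²] - E[X]
E[X] = 7
E[X²] = Var(X) + (E[X])² = 42 + (7)² = 91
E[X(X-1)] = 91 - 7 = 84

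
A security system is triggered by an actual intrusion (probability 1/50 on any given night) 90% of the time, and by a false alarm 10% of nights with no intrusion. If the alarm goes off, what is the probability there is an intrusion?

Let D = the rare event, + = positive/flagged.
P(D) = 1/50
P(+|D) = 90/100 = 9/10
P(+|D') = 10/100 = 1/10
P(+) = P(+|D)P(D) + P(+|D')P(D')
     = \frac{9}{10} × \frac{1}{50} + \frac{1}{10} × \frac{49}{50}
     = \frac{29}{250}
P(D|+) = P(+|D)P(D)/P(+) = \frac{9}{58}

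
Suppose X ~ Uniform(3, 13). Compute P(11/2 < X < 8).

P(11/2 < X < 8) = ∫_{11/2}^{8} f(x) dx
where f(x) = \frac{1}{10}
= \frac{1}{4}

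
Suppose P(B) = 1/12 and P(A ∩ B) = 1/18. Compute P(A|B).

P(A|B) = P(A ∩ B) / P(B)
= (1/18) / (1/12)
= 2/3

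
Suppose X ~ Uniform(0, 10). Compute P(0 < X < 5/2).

P(0 < X < 5/2) = ∫_{0}^{5/2} f(x) dx
where f(x) = \frac{1}{10}
= \frac{1}{4}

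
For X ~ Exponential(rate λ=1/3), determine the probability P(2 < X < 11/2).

P(2 < X < 11/2) = ∫_{2}^{11/2} f(x) dx
where f(x) = \frac{e^{- \frac{x}{3}}}{3}
= - \frac{1}{e^{\frac{11}{6}}} + e^{- \frac{2}{3}}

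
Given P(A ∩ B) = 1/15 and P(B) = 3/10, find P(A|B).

P(A|B) = P(A ∩ B) / P(B)
= (1/15) / (3/10)
= 2/9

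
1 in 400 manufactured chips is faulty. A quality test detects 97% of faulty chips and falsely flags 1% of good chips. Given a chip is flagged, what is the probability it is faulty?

Let D = the rare event, + = positive/flagged.
P(D) = 1/400
P(+|D) = 97/100
P(+|D') = 1/100
P(+) = P(+|D)P(D) + P(+|D')P(D')
     = \frac{97}{100} × \frac{1}{400} + \frac{1}{100} × \frac{399}{400}
     = \frac{31}{2500}
P(D|+) = P(+|D)P(D)/P(+) = \frac{97}{496}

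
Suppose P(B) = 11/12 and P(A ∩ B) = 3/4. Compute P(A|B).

P(A|B) = P(A ∩ B) / P(B)
= (3/4) / (11/12)
= 9/11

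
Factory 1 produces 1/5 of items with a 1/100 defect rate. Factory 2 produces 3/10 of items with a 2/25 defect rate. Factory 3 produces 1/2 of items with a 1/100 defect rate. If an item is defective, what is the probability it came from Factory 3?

Using Bayes' theorem:
P(F1) = 1/5, P(D|F1) = 1/100
P(F2) = 3/10, P(D|F2) = 2/25
P(F3) = 1/2, P(D|F3) = 1/100
P(D) = P(D|F1)P(F1) + P(D|F2)P(F2) + P(D|F3)P(F3)
     = \frac{31}{1000}
P(F3|D) = P(D|F3)P(F3) / P(D)
= \frac{5}{31}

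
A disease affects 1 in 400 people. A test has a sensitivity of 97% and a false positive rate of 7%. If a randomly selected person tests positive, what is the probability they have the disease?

Let D = the rare event, + = positive/flagged.
P(D) = 1/400
P(+|D) = 97/100
P(+|D') = 7/100
P(+) = P(+|D)P(D) + P(+|D')P(D')
     = \frac{97}{100} × \frac{1}{400} + \frac{7}{100} × \frac{399}{400}
     = \frac{289}{4000}
P(D|+) = P(+|D)P(D)/P(+) = \frac{97}{2890}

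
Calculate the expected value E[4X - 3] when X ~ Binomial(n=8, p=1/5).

For X ~ Binomial(n=8, p=1/5):
E[X] = \frac{8}{5}
E[4X - 3] = 4 × E[X] - 3 = \frac{17}{5}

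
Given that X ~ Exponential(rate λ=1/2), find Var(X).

For X ~ Exponential(rate λ=1/2):
Var(X) = 4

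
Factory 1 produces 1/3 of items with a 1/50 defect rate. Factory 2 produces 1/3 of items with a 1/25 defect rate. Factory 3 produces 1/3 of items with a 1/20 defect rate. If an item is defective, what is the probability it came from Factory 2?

Using Bayes' theorem:
P(F1) = 1/3, P(D|F1) = 1/50
P(F2) = 1/3, P(D|F2) = 1/25
P(F3) = 1/3, P(D|F3) = 1/20
P(D) = P(D|F1)P(F1) + P(D|F2)P(F2) + P(D|F3)P(F3)
     = \frac{11}{300}
P(F2|D) = P(D|F2)P(F2) / P(D)
= \frac{4}{11}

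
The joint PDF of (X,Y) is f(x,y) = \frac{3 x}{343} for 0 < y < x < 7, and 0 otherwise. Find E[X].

f_X(x) = ∫_0^x \frac{3 x}{343} dy = \frac{3 x^{2}}{343}
E[X] = ∫_0^7 x × (\frac{3 x^{2}}{343}) dx = \frac{21}{4}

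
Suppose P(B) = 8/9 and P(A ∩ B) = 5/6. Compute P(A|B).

P(A|B) = P(A ∩ B) / P(B)
= (5/6) / (8/9)
= 15/16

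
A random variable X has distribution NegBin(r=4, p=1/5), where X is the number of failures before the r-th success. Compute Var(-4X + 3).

For X ~ NegBin(r=4, p=1/5), where X is the number of failures before the r-th success:
Var(X) = 80
Var(-4X + 3) = (-4)² × Var(X) = 16 × 80 = 1280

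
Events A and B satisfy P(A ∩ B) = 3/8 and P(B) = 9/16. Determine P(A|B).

P(A|B) = P(A ∩ B) / P(B)
= (3/8) / (9/16)
= 2/3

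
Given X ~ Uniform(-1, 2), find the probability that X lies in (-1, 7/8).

P(-1 < X < 7/8) = ∫_{-1}^{7/8} f(x) dx
where f(x) = \frac{1}{3}
= \frac{5}{8}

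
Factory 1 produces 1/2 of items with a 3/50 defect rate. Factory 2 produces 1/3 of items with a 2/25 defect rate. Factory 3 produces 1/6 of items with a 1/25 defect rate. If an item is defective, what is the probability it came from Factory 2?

Using Bayes' theorem:
P(F1) = 1/2, P(D|F1) = 3/50
P(F2) = 1/3, P(D|F2) = 2/25
P(F3) = 1/6, P(D|F3) = 1/25
P(D) = P(D|F1)P(F1) + P(D|F2)P(F2) + P(D|F3)P(F3)
     = \frac{19}{300}
P(F2|D) = P(D|F2)P(F2) / P(D)
= \frac{8}{19}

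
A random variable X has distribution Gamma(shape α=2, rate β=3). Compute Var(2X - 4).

For X ~ Gamma(shape α=2, rate β=3):
Var(X) = \frac{2}{9}
Var(2X - 4) = (2)² × Var(X) = 4 × \frac{2}{9} = \frac{8}{9}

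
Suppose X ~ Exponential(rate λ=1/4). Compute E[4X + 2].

For X ~ Exponential(rate λ=1/4):
E[X] = 4
E[4X + 2] = 4 × E[X] + 2 = 18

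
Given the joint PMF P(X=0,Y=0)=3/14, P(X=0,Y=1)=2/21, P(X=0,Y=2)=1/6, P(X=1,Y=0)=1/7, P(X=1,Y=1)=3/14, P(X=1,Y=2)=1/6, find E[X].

First find marginal of X:
P(X=0) = 10/21
P(X=1) = 11/21
E[X] = 0 × 10/21 + 1 × 11/21 = 11/21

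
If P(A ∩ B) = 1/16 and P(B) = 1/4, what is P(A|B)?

P(A|B) = P(A ∩ B) / P(B)
= (1/16) / (1/4)
= 1/4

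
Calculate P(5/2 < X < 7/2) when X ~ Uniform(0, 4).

P(5/2 < X < 7/2) = ∫_{5/2}^{7/2} f(x) dx
where f(x) = \frac{1}{4}
= \frac{1}{4}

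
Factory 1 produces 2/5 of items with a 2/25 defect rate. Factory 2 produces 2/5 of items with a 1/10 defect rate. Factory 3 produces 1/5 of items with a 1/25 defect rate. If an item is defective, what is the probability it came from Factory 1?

Using Bayes' theorem:
P(F1) = 2/5, P(D|F1) = 2/25
P(F2) = 2/5, P(D|F2) = 1/10
P(F3) = 1/5, P(D|F3) = 1/25
P(D) = P(D|F1)P(F1) + P(D|F2)P(F2) + P(D|F3)P(F3)
     = \frac{2}{25}
P(F1|D) = P(D|F1)P(F1) / P(D)
= \frac{2}{5}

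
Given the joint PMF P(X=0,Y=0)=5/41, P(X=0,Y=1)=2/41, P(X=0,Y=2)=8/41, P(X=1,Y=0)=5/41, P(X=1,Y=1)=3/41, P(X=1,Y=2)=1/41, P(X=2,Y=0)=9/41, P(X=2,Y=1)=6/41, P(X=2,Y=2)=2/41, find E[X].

First find marginal of X:
P(X=0) = 15/41
P(X=1) = 9/41
P(X=2) = 17/41
E[X] = 0 × 15/41 + 1 × 9/41 + 2 × 17/41 = 43/41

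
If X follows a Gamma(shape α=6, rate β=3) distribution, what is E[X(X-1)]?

E[X(X-1)] = E[X² - X] = E[X²] - E[X]
E[X] = 2
E[X²] = Var(X) + (E[X])² = \frac{2}{3} + (2)² = \frac{14}{3}
E[X(X-1)] = \frac{14}{3} - 2 = \frac{8}{3}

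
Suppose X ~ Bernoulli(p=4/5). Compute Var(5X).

For X ~ Bernoulli(p=4/5):
Var(X) = \frac{4}{25}
Var(5X) = (5)² × Var(X) = 25 × \frac{4}{25} = 4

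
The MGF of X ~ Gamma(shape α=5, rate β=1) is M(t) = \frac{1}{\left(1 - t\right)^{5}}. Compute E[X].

To find E[X], compute M^(1)(0):
M^(1)(t) = \frac{5}{\left(1 - t\right)^{6}}
M^(1)(0) = 5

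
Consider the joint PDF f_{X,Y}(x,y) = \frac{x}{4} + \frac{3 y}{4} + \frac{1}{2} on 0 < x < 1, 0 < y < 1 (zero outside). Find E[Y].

E[Y] = ∫_0^1 ∫_0^1 y × f(x,y) dx dy
= \frac{9}{16}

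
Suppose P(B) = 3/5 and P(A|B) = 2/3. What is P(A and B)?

By definition, P(A|B) = P(A ∩ B) / P(B)
So P(A ∩ B) = P(A|B) × P(B)
= 2/3 × 3/5
= 2/5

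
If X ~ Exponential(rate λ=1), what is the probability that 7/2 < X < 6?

P(7/2 < X < 6) = ∫_{7/2}^{6} f(x) dx
where f(x) = e^{- x}
= - \frac{1}{e^{6}} + e^{- \frac{7}{2}}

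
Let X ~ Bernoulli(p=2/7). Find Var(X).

For X ~ Bernoulli(p=2/7):
Var(X) = \frac{10}{49}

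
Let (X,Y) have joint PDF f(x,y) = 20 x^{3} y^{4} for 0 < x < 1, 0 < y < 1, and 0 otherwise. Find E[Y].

E[Y] = ∫_0^1 ∫_0^1 y × f(x,y) dx dy
= \frac{5}{6}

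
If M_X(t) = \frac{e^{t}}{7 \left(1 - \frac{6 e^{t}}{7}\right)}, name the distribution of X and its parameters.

The MGF M(t) = \frac{e^{t}}{7 \left(1 - \frac{6 e^{t}}{7}\right)} is the standard form for the Geometric distribution.
Comparing with the known MGF formula identifies: Geometric(p=1/7), X = trial number of first success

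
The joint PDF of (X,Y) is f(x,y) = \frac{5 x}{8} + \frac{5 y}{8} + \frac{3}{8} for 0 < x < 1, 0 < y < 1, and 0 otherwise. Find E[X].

E[X] = ∫_0^1 ∫_0^1 x × f(x,y) dy dx
= ∫_0^1 ∫_0^1 x × (\frac{5 x}{8} + \frac{5 y}{8} + \frac{3}{8}) dy dx
= \frac{53}{96}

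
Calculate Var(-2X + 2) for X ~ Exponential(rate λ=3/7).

For X ~ Exponential(rate λ=3/7):
Var(X) = \frac{49}{9}
Var(-2X + 2) = (-2)² × Var(X) = 4 × \frac{49}{9} = \frac{196}{9}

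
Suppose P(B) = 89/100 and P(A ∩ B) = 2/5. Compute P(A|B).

P(A|B) = P(A ∩ B) / P(B)
= (2/5) / (89/100)
= 40/89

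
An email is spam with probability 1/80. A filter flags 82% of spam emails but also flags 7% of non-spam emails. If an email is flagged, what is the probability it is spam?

Let D = the rare event, + = positive/flagged.
P(D) = 1/80
P(+|D) = 82/100 = 41/50
P(+|D') = 7/100
P(+) = P(+|D)P(D) + P(+|D')P(D')
     = \frac{41}{50} × \frac{1}{80} + \frac{7}{100} × \frac{79}{80}
     = \frac{127}{1600}
P(D|+) = P(+|D)P(D)/P(+) = \frac{82}{635}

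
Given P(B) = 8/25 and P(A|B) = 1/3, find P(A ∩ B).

By definition, P(A|B) = P(A ∩ B) / P(B)
So P(A ∩ B) = P(A|B) × P(B)
= 1/3 × 8/25
= 8/75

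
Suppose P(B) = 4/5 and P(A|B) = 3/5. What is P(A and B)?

By definition, P(A|B) = P(A ∩ B) / P(B)
So P(A ∩ B) = P(A|B) × P(B)
= 3/5 × 4/5
= 12/25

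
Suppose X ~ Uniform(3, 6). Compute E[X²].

Using the identity E[X²] = Var(X) + (E[X])²:
E[X] = \frac{9}{2}
Var(X) = \frac{3}{4}
E[X²] = \frac{3}{4} + (\frac{9}{2})²
= 21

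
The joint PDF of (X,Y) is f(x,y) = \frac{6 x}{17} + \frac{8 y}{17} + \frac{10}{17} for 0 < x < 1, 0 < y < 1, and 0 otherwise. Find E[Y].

E[Y] = ∫_0^1 ∫_0^1 y × f(x,y) dx dy
= \frac{55}{102}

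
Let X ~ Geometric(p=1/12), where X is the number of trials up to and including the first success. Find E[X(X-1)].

E[X(X-1)] = E[X² - X] = E[X²] - E[X]
E[X] = 12
E[X²] = Var(X) + (E[X])² = 132 + (12)² = 276
E[X(X-1)] = 276 - 12 = 264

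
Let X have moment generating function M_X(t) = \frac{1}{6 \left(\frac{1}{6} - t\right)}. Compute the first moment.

To find E[X], compute M^(1)(0):
M^(1)(t) = \frac{1}{6 \left(\frac{1}{6} - t\right)^{2}}
M^(1)(0) = 6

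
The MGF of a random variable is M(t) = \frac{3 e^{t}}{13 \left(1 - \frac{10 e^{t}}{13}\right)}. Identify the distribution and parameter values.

The MGF M(t) = \frac{3 e^{t}}{13 \left(1 - \frac{10 e^{t}}{13}\right)} is the standard form for the Geometric distribution.
Comparing with the known MGF formula identifies: Geometric(p=3/13), X = trial number of first success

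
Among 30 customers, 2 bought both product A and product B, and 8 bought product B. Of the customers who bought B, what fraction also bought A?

P(A ∩ B) = 2/30 = 1/15
P(B) = 8/30 = 4/15
P(A|B) = P(A ∩ B) / P(B) = (1/15) / (4/15) = 1/4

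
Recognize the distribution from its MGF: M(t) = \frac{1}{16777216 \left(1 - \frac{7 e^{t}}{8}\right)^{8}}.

The MGF M(t) = \frac{1}{16777216 \left(1 - \frac{7 e^{t}}{8}\right)^{8}} is the standard form for the NegativeBinomial distribution.
Comparing with the known MGF formula identifies: NegBin(r=8, p=1/8), X = failures before r-th success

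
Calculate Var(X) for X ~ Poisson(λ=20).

For X ~ Poisson(λ=20):
Var(X) = 20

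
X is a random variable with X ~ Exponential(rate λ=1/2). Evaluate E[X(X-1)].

E[X(X-1)] = E[X² - X] = E[X²] - E[X]
E[X] = 2
E[X²] = Var(X) + (E[X])² = 4 + (2)² = 8
E[X(X-1)] = 8 - 2 = 6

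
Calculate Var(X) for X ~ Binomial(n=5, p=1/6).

For X ~ Binomial(n=5, p=1/6):
Var(X) = \frac{25}{36}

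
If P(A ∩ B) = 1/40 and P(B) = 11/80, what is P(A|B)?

P(A|B) = P(A ∩ B) / P(B)
= (1/40) / (11/80)
= 2/11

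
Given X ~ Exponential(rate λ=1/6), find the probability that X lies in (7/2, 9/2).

P(7/2 < X < 9/2) = ∫_{7/2}^{9/2} f(x) dx
where f(x) = \frac{e^{- \frac{x}{6}}}{6}
= - \frac{1}{e^{\frac{3}{4}}} + e^{- \frac{7}{12}}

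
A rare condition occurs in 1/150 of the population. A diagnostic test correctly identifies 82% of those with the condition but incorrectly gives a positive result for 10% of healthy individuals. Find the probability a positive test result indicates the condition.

Let D = the rare event, + = positive/flagged.
P(D) = 1/150
P(+|D) = 82/100 = 41/50
P(+|D') = 10/100 = 1/10
P(+) = P(+|D)P(D) + P(+|D')P(D')
     = \frac{41}{50} × \frac{1}{150} + \frac{1}{10} × \frac{149}{150}
     = \frac{131}{1250}
P(D|+) = P(+|D)P(D)/P(+) = \frac{41}{786}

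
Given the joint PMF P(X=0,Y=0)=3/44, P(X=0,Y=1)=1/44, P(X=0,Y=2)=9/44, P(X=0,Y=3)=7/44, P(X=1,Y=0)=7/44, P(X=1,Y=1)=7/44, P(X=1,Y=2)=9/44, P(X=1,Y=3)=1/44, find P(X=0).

P(X=0) = P(X=0,Y=0) + P(X=0,Y=1) + P(X=0,Y=2) + P(X=0,Y=3)
= 3/44 + 1/44 + 9/44 + 7/44
= 5/11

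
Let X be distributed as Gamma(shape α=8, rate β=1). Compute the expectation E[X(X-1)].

E[X(X-1)] = E[X² - X] = E[X²] - E[X]
E[X] = 8
E[X²] = Var(X) + (E[X])² = 8 + (8)² = 72
E[X(X-1)] = 72 - 8 = 64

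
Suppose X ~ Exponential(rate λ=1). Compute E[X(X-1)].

E[X(X-1)] = E[X² - X] = E[X²] - E[X]
E[X] = 1
E[X²] = Var(X) + (E[X])² = 1 + (1)² = 2
E[X(X-1)] = 2 - 1 = 1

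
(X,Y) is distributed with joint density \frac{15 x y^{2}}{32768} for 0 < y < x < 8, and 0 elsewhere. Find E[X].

f_X(x) = ∫_0^x \frac{15 x y^{2}}{32768} dy = \frac{5 x^{4}}{32768}
E[X] = ∫_0^8 x × (\frac{5 x^{4}}{32768}) dx = \frac{20}{3}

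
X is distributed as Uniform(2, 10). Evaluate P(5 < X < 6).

P(5 < X < 6) = ∫_{5}^{6} f(x) dx
where f(x) = \frac{1}{8}
= \frac{1}{8}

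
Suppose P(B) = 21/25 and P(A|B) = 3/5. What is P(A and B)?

By definition, P(A|B) = P(A ∩ B) / P(B)
So P(A ∩ B) = P(A|B) × P(B)
= 3/5 × 21/25
= 63/125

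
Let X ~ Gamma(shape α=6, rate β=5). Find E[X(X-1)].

E[X(X-1)] = E[X² - X] = E[X²] - E[X]
E[X] = \frac{6}{5}
E[X²] = Var(X) + (E[X])² = \frac{6}{25} + (\frac{6}{5})² = \frac{42}{25}
E[X(X-1)] = \frac{42}{25} - \frac{6}{5} = \frac{12}{25}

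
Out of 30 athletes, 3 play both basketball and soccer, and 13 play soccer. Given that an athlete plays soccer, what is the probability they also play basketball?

P(A ∩ B) = 3/30 = 1/10
P(B) = 13/30
P(A|B) = P(A ∩ B) / P(B) = (1/10) / (13/30) = 3/13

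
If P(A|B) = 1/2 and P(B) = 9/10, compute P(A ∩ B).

By definition, P(A|B) = P(A ∩ B) / P(B)
So P(A ∩ B) = P(A|B) × P(B)
= 1/2 × 9/10
= 9/20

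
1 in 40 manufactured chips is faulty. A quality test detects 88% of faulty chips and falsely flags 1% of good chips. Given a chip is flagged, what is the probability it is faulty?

Let D = the rare event, + = positive/flagged.
P(D) = 1/40
P(+|D) = 88/100 = 22/25
P(+|D') = 1/100
P(+) = P(+|D)P(D) + P(+|D')P(D')
     = \frac{22}{25} × \frac{1}{40} + \frac{1}{100} × \frac{39}{40}
     = \frac{127}{4000}
P(D|+) = P(+|D)P(D)/P(+) = \frac{88}{127}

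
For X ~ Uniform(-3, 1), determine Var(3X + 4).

For X ~ Uniform(-3, 1):
Var(X) = \frac{4}{3}
Var(3X + 4) = (3)² × Var(X) = 9 × \frac{4}{3} = 12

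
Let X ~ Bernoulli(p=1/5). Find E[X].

For X ~ Bernoulli(p=1/5), the expected value is:
E[X] = \frac{1}{5}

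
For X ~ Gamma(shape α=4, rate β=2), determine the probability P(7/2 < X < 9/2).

P(7/2 < X < 9/2) = ∫_{7/2}^{9/2} f(x) dx
where f(x) = \frac{8 x^{3} e^{- 2 x}}{3}
= \frac{-516 + 269 e^{2}}{3 e^{9}}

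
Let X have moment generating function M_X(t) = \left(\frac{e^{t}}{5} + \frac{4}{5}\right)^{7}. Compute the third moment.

To find E[X^3], compute M^(3)(0):
M^(1)(t) = \frac{7 \left(\frac{e^{t}}{5} + \frac{4}{5}\right)^{6} e^{t}}{5}
M^(2)(t) = \frac{7 \left(\frac{e^{t}}{5} + \frac{4}{5}\right)^{6} e^{t}}{5} + \frac{42 \left(\frac{e^{t}}{5} + \frac{4}{5}\right)^{5} e^{2 t}}{25}
M^(3)(t) = \frac{7 \left(\frac{e^{t}}{5} + \frac{4}{5}\right)^{6} e^{t}}{5} + \frac{126 \left(\frac{e^{t}}{5} + \frac{4}{5}\right)^{5} e^{2 t}}{25} + \frac{42 \left(\frac{e^{t}}{5} + \frac{4}{5}\right)^{4} e^{3 t}}{25}
M^(3)(0) = \frac{203}{25}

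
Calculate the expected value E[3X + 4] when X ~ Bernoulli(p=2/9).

For X ~ Bernoulli(p=2/9):
E[X] = \frac{2}{9}
E[3X + 4] = 3 × E[X] + 4 = \frac{14}{3}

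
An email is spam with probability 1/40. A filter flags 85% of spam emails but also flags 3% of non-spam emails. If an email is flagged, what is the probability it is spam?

Let D = the rare event, + = positive/flagged.
P(D) = 1/40
P(+|D) = 85/100 = 17/20
P(+|D') = 3/100
P(+) = P(+|D)P(D) + P(+|D')P(D')
     = \frac{17}{20} × \frac{1}{40} + \frac{3}{100} × \frac{39}{40}
     = \frac{101}{2000}
P(D|+) = P(+|D)P(D)/P(+) = \frac{85}{202}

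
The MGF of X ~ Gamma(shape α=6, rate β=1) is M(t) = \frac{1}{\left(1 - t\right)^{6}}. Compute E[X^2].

To find E[X^2], compute M^(2)(0):
M^(1)(t) = \frac{6}{\left(1 - t\right)^{7}}
M^(2)(t) = \frac{42}{\left(1 - t\right)^{8}}
M^(2)(0) = 42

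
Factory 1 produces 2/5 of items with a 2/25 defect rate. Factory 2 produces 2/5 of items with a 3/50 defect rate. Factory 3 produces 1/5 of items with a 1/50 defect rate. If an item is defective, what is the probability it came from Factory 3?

Using Bayes' theorem:
P(F1) = 2/5, P(D|F1) = 2/25
P(F2) = 2/5, P(D|F2) = 3/50
P(F3) = 1/5, P(D|F3) = 1/50
P(D) = P(D|F1)P(F1) + P(D|F2)P(F2) + P(D|F3)P(F3)
     = \frac{3}{50}
P(F3|D) = P(D|F3)P(F3) / P(D)
= \frac{1}{15}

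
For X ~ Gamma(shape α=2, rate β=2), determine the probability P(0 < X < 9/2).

P(0 < X < 9/2) = ∫_{0}^{9/2} f(x) dx
where f(x) = 4 x e^{- 2 x}
= 1 - \frac{10}{e^{9}}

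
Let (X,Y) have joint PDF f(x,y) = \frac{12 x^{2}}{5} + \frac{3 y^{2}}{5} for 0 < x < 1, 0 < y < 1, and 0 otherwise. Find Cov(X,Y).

E[XY] = ∫∫ xy × f(x,y) dx dy = \frac{3}{8}
E[X] = \frac{7}{10}
E[Y] = \frac{11}{20}
Cov(X,Y) = E[XY] - E[X]E[Y] = - \frac{1}{100}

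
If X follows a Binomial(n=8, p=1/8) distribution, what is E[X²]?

Using the identity E[X²] = Var(X) + (E[X])²:
E[X] = 1
Var(X) = \frac{7}{8}
E[X²] = \frac{7}{8} + (1)²
= \frac{15}{8}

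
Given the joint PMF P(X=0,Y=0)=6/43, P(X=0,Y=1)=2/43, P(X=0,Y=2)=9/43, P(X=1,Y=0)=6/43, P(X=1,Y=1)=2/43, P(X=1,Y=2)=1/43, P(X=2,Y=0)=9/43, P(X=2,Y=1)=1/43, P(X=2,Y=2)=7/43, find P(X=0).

P(X=0) = P(X=0,Y=0) + P(X=0,Y=1) + P(X=0,Y=2)
= 6/43 + 2/43 + 9/43
= 17/43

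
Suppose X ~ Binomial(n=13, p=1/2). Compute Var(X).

For X ~ Binomial(n=13, p=1/2):
Var(X) = \frac{13}{4}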